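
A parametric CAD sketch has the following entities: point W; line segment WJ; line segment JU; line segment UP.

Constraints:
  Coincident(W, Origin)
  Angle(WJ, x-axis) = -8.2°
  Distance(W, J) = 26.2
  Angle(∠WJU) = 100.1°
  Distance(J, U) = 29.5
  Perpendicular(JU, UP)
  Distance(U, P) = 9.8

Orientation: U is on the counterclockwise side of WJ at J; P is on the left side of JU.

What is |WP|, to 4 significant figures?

37.66

W is at the origin; WJ runs at -8.2° with length 26.2, so J = 26.2·(cos -8.2°, sin -8.2°) = (25.93, -3.737). ∠WJU = 100.1°, so JU runs at -8.2° + (180° − 100.1°) = 71.70° from the x-axis; with |JU| = 29.5, U = J + 29.5·(cos 71.70°, sin 71.70°) = (35.19, 24.27). JU ⟂ UP; with |UP| = 9.8 on the left of JU, P = U + 9.8·(-0.9494, 0.3140) = (25.89, 27.35). Then |WP| = |P − W| = 37.66.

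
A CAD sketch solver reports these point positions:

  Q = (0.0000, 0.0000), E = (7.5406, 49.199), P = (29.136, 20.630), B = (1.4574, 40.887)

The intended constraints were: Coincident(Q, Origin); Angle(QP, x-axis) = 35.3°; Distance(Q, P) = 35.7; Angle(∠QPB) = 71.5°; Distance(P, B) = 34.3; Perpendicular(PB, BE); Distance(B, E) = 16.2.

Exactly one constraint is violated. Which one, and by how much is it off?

Distance(B, E) = 16.2 — off by 5.90.

Q = (0.00, 0.00) ✓; QP at 35.30° ✓; |QP| = 35.70 ✓; ∠QPB = 71.50° ✓; |PB| = 34.30 ✓; ∠(PB, BE) = 90.00° ✓; |BE| = 10.30 ✗.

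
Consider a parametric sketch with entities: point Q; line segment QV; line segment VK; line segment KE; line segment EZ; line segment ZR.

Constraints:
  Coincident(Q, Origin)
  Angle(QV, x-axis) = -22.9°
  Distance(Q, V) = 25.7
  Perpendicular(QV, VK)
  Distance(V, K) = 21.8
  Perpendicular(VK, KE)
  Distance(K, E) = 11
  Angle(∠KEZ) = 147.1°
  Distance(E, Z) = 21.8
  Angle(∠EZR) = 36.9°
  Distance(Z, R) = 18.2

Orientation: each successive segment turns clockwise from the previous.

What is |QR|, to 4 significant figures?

16.95

∠KEZ = 147.1° gives EZ at 124.2° from the x-axis; with |EZ| = 21.8, Z = (-7.195, -7.772). ∠EZR = 36.9° gives ZR at -18.90° from the x-axis; with |ZR| = 18.2, R = (10.02, -13.67). Then |QR| = |R − Q| = 16.95.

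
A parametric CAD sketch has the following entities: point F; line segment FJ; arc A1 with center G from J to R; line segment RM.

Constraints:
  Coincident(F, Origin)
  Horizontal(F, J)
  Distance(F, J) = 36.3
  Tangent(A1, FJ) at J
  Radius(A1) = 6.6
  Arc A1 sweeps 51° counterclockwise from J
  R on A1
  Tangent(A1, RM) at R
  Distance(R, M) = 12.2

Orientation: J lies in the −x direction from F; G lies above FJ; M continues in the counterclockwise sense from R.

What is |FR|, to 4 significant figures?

31.27

F is at the origin; FJ is horizontal with |FJ| = 36.3 and J on the −x side, so J = (-36.30, 0.000). The tangent condition forces GJ to be normal to FJ, so G = J + (0, 6.6) = (-36.30, 6.600). On A1, J sits at bearing -90° from G; a 51° counterclockwise sweep puts R at bearing -39°, so R = G + 6.6·(cos -39°, sin -39°) = (-31.17, 2.446). Then |FR| = |R − F| = 31.27.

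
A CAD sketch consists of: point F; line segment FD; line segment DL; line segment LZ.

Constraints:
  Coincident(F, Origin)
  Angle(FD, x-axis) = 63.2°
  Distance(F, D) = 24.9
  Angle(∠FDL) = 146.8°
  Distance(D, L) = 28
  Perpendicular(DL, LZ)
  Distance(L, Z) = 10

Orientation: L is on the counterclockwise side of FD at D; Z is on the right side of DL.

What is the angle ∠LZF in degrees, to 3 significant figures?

64.2°

∠FDL = 146.8°, so DL runs at 63.2° + (180° − 146.8°) = 96.4° from the x-axis; with |DL| = 28.0, L = D + 28.0·(cos 96.4°, sin 96.4°) = (8.11, 50.1). DL ⟂ LZ; with |LZ| = 10.0 on the right of DL, Z = L + 10.0·(0.994, 0.111) = (18.0, 51.2). Then cos ∠LZF = ZL·ZF / (|ZL||ZF|), giving 64.2°.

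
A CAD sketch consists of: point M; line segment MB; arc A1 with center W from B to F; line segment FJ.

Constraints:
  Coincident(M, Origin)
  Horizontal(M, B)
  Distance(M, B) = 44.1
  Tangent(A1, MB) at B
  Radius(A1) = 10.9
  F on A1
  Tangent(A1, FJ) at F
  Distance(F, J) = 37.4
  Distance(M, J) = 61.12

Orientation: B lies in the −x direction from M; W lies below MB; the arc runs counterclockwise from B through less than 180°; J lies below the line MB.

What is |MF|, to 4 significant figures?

56.07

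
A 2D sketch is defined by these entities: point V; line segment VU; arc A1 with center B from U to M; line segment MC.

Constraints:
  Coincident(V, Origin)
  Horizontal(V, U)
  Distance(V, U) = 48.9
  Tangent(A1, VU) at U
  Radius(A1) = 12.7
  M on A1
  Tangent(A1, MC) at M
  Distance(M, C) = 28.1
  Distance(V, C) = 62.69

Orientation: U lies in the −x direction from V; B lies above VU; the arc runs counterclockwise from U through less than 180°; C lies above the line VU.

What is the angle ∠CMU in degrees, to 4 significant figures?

126.2°

Checks: V = (0.00, 0.00) ✓; |BM| = 12.70 ✓; ∠(BM, MC) = 90.00° ✓; |MC| = 28.10 ✓; |VC| = 62.69 ✓.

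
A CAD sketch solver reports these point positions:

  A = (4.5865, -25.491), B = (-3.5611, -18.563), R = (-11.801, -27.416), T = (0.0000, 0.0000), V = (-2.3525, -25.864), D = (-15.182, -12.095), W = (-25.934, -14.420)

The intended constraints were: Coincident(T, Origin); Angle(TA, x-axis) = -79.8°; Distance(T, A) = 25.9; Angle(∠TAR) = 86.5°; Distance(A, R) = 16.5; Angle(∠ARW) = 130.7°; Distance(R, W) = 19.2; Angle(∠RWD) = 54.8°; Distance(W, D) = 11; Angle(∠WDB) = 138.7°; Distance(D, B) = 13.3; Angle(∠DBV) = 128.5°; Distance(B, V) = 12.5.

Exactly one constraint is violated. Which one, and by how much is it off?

Distance(B, V) = 12.5 — off by 5.10.

T = (0.00, 0.00) ✓; TA at -79.80° ✓; |TA| = 25.90 ✓; ∠TAR = 86.50° ✓; |AR| = 16.50 ✓; ∠ARW = 130.7° ✓; |RW| = 19.20 ✓; ∠RWD = 54.80° ✓; |WD| = 11.00 ✓; ∠WDB = 138.7° ✓; |DB| = 13.30 ✓; ∠DBV = 128.5° ✓; |BV| = 7.400 ✗.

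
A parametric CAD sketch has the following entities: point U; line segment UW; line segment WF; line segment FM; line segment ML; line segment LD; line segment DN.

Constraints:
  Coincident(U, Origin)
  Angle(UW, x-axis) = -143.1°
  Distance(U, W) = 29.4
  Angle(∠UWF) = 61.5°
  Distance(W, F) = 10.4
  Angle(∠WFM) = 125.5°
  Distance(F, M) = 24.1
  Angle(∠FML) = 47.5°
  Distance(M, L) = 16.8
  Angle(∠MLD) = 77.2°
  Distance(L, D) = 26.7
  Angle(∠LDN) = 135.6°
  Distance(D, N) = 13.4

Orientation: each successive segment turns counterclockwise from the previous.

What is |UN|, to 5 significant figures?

41.918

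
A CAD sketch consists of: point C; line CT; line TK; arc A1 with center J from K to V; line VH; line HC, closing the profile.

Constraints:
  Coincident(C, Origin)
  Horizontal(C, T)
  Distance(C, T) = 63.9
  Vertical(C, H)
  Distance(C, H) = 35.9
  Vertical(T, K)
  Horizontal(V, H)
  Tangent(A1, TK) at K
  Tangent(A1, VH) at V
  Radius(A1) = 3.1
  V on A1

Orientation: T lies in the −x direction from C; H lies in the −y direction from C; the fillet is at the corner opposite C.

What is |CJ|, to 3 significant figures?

69.1

C and H share the same x with |CH| = 35.9 and H on the −y side, so H = (0.00, -35.9). The virtual corner opposite C is at (-63.9, -35.9). Since A1 is tangent to TK there, JK ⟂ TK and A1 meets VH tangentially, so JV is at right angles to VH, with radius 3.1, so the center J sits 3.1 in from both sides at J = (-60.8, -32.8). Then |CJ| = |J − C| = 69.1.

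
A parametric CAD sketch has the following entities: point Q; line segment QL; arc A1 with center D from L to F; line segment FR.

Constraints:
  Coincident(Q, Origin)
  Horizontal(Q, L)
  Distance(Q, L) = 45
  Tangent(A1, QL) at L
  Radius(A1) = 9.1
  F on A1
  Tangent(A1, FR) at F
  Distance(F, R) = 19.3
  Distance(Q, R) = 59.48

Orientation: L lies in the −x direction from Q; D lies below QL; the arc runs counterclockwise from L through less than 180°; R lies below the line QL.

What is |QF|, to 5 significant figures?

54.987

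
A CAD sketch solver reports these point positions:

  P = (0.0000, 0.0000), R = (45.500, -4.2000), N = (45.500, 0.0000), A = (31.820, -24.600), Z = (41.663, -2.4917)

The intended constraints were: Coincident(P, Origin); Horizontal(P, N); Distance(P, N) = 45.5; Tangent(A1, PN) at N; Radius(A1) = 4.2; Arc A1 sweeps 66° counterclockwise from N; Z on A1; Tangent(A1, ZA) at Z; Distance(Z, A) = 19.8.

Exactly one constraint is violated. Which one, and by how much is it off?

Distance(Z, A) = 19.8 — off by 4.40.

P = (0.00, 0.00) ✓; P.y = 0.00, N.y = 0.00 ✓; |PN| = 45.50 ✓; ∠(RN, NP) = 90.00° ✓; |RN| = 4.200 ✓; bearing(R→Z) − bearing(R→N) = 66.00° ✓; |RZ| = 4.200 ✓; ∠(RZ, ZA) = 90.00° ✓; |ZA| = 24.20 ✗.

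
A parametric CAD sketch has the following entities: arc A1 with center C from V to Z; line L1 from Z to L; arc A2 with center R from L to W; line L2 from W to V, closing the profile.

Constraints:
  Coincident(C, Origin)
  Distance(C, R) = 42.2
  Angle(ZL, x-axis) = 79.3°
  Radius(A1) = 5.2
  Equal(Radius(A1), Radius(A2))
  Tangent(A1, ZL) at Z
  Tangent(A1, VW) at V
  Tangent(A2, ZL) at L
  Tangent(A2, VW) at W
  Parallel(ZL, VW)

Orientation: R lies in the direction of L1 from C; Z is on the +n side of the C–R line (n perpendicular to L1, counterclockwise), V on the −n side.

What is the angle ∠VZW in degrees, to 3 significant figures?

76.2°

The slot axis is L1's direction at 79.3°, so u = (cos 79.3°, sin 79.3°) = (0.186, 0.983) and n = (−sin 79.3°, cos 79.3°) = (-0.983, 0.186). C is at the origin and R lies 42.2 along u from C, so R = 42.2·u = (7.84, 41.5). Tangency of A1 to both parallel lines with radius 5.2 puts Z and V at C ± 5.2·n: Z = (-5.11, 0.965), V = (5.11, -0.965). Equal radii place L and W the same way about R: L = R + 5.2·n = (2.73, 42.4), W = R − 5.2·n = (12.9, 40.5). Then cos ∠VZW = ZV·ZW / (|ZV||ZW|), giving 76.2°.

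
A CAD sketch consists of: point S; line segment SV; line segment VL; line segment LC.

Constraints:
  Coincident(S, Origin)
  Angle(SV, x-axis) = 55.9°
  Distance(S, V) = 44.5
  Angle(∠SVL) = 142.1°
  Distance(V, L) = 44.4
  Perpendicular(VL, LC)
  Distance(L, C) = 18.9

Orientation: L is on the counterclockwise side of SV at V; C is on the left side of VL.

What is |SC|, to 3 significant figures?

80.0

∠SVL = 142.1°, so VL runs at 55.9° + (180° − 142.1°) = 93.8° from the x-axis; with |VL| = 44.4, L = V + 44.4·(cos 93.8°, sin 93.8°) = (22.0, 81.2). The perpendicularity gives LC at right angles to VL; with |LC| = 18.9 on the left of VL, C = L + 18.9·(-0.998, -0.0663) = (3.15, 79.9). Then |SC| = |C − S| = 80.0.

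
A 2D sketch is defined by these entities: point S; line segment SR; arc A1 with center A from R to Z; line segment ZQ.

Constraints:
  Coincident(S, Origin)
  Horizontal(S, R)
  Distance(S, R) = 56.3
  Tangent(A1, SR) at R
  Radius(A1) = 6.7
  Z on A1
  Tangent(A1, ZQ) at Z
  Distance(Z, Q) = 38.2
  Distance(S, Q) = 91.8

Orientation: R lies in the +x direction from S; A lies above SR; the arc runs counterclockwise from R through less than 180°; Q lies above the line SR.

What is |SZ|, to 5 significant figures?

61.420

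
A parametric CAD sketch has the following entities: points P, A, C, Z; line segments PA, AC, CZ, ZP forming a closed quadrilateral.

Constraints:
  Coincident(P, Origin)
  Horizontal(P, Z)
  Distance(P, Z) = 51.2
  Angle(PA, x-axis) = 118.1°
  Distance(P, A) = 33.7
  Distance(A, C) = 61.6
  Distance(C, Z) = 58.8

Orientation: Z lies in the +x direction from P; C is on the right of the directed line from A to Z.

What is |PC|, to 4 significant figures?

29.68

P is at the origin; P and Z share the same y with |PZ| = 51.2 and Z in +x, so Z = (51.2, 0). PA runs at 118.1° with |PA| = 33.7, so A = (-15.87, 29.73). C is determined by |AC| = 61.6 and |CZ| = 58.8 together: it lies at the intersection of circle(A, 61.6) and circle(Z, 58.8). With |AZ| = 73.37, the foot of the radical line on AZ is 38.98 from A and the perpendicular offset is √(61.6² − 38.98²) = 47.70. Taking the right-of-AZ solution: C = (0.4368, -29.67).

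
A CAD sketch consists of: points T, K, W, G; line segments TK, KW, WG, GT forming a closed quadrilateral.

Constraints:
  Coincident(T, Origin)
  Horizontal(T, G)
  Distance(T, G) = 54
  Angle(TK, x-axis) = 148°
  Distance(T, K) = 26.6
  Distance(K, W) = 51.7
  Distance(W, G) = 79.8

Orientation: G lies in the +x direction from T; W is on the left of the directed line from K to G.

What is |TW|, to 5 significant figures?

59.962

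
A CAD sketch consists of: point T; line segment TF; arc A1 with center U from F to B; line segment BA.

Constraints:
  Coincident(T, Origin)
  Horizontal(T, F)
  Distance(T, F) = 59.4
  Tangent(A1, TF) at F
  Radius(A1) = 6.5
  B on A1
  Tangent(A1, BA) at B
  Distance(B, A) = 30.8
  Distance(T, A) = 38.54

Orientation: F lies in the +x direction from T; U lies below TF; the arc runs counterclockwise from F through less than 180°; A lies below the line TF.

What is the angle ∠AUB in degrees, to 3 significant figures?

78.1°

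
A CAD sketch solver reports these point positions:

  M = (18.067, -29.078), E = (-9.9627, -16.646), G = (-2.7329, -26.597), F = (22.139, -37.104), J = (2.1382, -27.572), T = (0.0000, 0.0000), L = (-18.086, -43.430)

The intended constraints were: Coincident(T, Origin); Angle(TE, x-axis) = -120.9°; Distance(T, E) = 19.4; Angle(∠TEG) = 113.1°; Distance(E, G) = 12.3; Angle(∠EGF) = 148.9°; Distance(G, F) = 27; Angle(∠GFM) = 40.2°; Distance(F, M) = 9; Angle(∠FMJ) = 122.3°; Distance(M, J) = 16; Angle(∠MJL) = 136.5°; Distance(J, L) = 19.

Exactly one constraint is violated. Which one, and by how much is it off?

Distance(J, L) = 19 — off by 6.70.

T = (0.00, 0.00) ✓; TE at -120.9° ✓; |TE| = 19.40 ✓; ∠TEG = 113.1° ✓; |EG| = 12.30 ✓; ∠EGF = 148.9° ✓; |GF| = 27.00 ✓; ∠GFM = 40.20° ✓; |FM| = 9.000 ✓; ∠FMJ = 122.3° ✓; |MJ| = 16.00 ✓; ∠MJL = 136.5° ✓; |JL| = 25.70 ✗.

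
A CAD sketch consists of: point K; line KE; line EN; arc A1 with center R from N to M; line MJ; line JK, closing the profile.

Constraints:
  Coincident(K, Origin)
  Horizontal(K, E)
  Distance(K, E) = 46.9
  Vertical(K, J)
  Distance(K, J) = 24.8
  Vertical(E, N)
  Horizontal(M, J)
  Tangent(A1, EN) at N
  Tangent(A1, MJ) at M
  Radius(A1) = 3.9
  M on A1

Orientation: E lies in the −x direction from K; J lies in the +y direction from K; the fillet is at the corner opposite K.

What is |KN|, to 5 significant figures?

51.346

K is at the origin; KE is horizontal with |KE| = 46.9 and E on the −x side, so E = (-46.900, 0.0000). KJ is vertical with |KJ| = 24.8 and J on the +y side, so J = (0.0000, 24.800). The virtual corner opposite K is at (-46.900, 24.800). Since A1 is tangent to EN there, RN ⟂ EN and the tangent condition forces RM to be normal to MJ, with radius 3.9, so the center R sits 3.9 in from both sides at R = (-43.000, 20.900). That places the tangent points at N = (-46.900, 20.900) on EN and M = (-43.000, 24.800) on MJ. Then |KN| = |N − K| = 51.346.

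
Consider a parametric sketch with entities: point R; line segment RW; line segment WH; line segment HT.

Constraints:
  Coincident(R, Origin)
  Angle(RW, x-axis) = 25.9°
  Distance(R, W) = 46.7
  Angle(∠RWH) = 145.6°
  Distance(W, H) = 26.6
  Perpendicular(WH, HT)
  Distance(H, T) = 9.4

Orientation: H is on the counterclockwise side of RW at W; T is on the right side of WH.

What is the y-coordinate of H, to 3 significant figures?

43.5

R is at the origin; RW runs at 25.9° with length 46.7, so W = 46.7·(cos 25.9°, sin 25.9°) = (42.0, 20.4). ∠RWH = 145.6°, so WH runs at 25.9° + (180° − 145.6°) = 60.3° from the x-axis; with |WH| = 26.6, H = W + 26.6·(cos 60.3°, sin 60.3°) = (55.2, 43.5). So H.y = 43.5.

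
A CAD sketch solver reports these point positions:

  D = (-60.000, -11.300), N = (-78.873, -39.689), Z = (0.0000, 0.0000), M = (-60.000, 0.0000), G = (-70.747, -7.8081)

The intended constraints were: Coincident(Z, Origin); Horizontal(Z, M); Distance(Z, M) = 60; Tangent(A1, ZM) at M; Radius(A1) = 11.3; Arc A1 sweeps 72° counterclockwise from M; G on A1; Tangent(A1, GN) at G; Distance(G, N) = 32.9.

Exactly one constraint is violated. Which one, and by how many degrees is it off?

Tangent(A1, GN) at G — off by 3.70°.

Z = (0.00, 0.00) ✓; Z.y = 0.00, M.y = 0.00 ✓; |ZM| = 60.00 ✓; ∠(DM, MZ) = 90.00° ✓; |DM| = 11.30 ✓; bearing(D→G) − bearing(D→M) = 72.00° ✓; |DG| = 11.30 ✓; ∠(DG, GN) = 86.30° ✗; |GN| = 32.90 ✓.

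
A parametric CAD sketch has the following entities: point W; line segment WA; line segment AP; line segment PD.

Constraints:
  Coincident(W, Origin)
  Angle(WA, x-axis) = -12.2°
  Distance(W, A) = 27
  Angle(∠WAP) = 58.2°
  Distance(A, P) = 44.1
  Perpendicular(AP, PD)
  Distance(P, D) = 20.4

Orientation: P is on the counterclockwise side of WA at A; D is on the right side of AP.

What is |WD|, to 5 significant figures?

52.643

∠WAP = 58.2°, so AP runs at -12.2° + (180° − 58.2°) = 109.60° from the x-axis; with |AP| = 44.1, P = A + 44.1·(cos 109.60°, sin 109.60°) = (11.597, 35.839). AP is perpendicular to PD; with |PD| = 20.4 on the right of AP, D = P + 20.4·(0.94206, 0.33545) = (30.815, 42.682). Then |WD| = |D − W| = 52.643.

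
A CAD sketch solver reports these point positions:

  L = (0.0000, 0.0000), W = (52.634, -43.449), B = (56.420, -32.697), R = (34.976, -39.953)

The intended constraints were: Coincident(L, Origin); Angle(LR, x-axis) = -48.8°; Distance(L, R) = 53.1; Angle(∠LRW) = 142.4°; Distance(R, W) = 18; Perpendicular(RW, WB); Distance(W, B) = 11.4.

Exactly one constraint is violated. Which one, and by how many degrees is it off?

Perpendicular(RW, WB) — off by 8.20°.

L = (0.00, 0.00) ✓; LR at -48.80° ✓; |LR| = 53.10 ✓; ∠LRW = 142.4° ✓; |RW| = 18.00 ✓; ∠(RW, WB) = 81.80° ✗; |WB| = 11.40 ✓.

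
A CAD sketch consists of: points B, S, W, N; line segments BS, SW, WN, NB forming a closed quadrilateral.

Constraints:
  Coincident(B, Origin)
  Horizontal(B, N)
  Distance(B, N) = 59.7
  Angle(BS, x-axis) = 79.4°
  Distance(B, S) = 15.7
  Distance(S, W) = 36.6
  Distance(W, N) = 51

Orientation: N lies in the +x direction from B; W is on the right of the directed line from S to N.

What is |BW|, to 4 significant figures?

23.55

B is at the origin; BN is horizontal with |BN| = 59.7 and N in +x, so N = (59.7, 0). BS runs at 79.4° with |BS| = 15.7, so S = (2.888, 15.43). W is determined by |SW| = 36.6 and |WN| = 51.0 together: it lies at the intersection of circle(S, 36.6) and circle(N, 51.0). With |SN| = 58.87, the foot of the radical line on SN is 18.72 from S and the perpendicular offset is √(36.6² − 18.72²) = 31.45. Taking the right-of-SN solution: W = (12.71, -19.83).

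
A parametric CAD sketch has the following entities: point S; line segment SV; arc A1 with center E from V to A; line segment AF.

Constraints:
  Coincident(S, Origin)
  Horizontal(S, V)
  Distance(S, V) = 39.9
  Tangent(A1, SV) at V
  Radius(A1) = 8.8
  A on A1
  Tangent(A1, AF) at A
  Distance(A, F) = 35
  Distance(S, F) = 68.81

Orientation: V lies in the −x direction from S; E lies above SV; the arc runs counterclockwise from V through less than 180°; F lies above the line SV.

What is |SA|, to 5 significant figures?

35.953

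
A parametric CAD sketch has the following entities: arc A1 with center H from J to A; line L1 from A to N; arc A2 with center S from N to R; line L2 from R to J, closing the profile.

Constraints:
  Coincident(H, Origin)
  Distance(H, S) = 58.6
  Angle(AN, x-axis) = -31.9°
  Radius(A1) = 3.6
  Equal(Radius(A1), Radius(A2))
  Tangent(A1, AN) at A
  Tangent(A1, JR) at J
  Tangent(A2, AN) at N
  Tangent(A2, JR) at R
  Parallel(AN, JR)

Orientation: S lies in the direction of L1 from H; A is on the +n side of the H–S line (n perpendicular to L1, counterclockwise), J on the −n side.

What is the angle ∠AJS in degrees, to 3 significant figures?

86.5°

The slot axis is L1's direction at -31.9°, so u = (cos -31.9°, sin -31.9°) = (0.849, -0.528) and n = (−sin -31.9°, cos -31.9°) = (0.528, 0.849). H is at the origin and S lies 58.6 along u from H, so S = 58.6·u = (49.7, -31.0). Tangency of A1 to both parallel lines with radius 3.6 puts A and J at H ± 3.6·n: A = (1.90, 3.06), J = (-1.90, -3.06). Then cos ∠AJS = JA·JS / (|JA||JS|), giving 86.5°.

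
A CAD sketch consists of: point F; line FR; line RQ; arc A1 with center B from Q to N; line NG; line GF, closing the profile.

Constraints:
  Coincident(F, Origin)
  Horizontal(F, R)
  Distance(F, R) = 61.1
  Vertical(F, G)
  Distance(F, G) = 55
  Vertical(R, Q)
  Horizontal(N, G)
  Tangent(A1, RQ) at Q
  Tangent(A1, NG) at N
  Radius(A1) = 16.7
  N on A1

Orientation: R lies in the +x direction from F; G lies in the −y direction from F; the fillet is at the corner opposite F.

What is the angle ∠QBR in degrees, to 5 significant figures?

66.441°

The virtual corner opposite F is at (61.100, -55.000). Tangency of A1 to RQ means the radius BQ is perpendicular to RQ and A1 meets NG tangentially, so BN is at right angles to NG, with radius 16.7, so the center B sits 16.7 in from both sides at B = (44.400, -38.300). That places the tangent points at Q = (61.100, -38.300) on RQ and N = (44.400, -55.000) on NG. Then cos ∠QBR = BQ·BR / (|BQ||BR|), giving 66.441°.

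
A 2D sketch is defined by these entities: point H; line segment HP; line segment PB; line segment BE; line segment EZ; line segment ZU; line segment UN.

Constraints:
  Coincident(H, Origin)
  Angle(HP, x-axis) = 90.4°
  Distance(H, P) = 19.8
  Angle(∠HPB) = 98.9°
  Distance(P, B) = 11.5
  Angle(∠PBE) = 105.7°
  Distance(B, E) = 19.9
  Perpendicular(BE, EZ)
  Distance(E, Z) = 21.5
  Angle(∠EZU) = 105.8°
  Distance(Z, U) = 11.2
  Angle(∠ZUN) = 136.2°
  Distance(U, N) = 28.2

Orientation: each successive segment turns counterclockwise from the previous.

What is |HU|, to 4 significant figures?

7.790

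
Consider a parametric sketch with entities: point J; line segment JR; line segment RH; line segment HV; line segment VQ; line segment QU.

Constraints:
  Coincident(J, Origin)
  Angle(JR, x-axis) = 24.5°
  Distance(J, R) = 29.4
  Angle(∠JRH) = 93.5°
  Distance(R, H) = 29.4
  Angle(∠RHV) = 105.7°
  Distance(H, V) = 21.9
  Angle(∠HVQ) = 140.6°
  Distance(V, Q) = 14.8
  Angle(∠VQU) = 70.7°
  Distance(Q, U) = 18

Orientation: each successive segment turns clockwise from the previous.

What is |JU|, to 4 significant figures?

19.32

J is at the origin; JR runs at 24.5° with length 29.4, so R = (26.75, 12.19). ∠JRH = 93.5° gives RH at -62.00° from the x-axis; with |RH| = 29.4, H = (40.56, -13.77). ∠RHV = 105.7° gives HV at -136.3° from the x-axis; with |HV| = 21.9, V = (24.72, -28.90). ∠HVQ = 140.6° gives VQ at -175.7° from the x-axis; with |VQ| = 14.8, Q = (9.964, -30.01). ∠VQU = 70.7° gives QU at 75.00° from the x-axis; with |QU| = 18.0, U = (14.62, -12.62). Then |JU| = |U − J| = 19.32.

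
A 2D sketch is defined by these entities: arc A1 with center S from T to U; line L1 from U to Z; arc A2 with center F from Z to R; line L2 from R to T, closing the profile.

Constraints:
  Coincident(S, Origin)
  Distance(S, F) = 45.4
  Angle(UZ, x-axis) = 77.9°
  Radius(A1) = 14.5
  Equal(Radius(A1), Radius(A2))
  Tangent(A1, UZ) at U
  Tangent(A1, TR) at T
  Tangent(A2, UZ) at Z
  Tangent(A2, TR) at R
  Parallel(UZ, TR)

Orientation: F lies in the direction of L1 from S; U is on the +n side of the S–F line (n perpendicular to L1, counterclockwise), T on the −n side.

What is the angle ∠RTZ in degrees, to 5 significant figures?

32.569°

The slot axis is L1's direction at 77.9°, so u = (cos 77.9°, sin 77.9°) = (0.20962, 0.97778) and n = (−sin 77.9°, cos 77.9°) = (-0.97778, 0.20962). S is at the origin and F lies 45.4 along u from S, so F = 45.4·u = (9.5167, 44.391). Tangency of A1 to both parallel lines with radius 14.5 puts U and T at S ± 14.5·n: U = (-14.178, 3.0395), T = (14.178, -3.0395). Equal radii place Z and R the same way about F: Z = F + 14.5·n = (-4.6612, 47.431), R = F − 14.5·n = (23.695, 41.352). Then cos ∠RTZ = TR·TZ / (|TR||TZ|), giving 32.569°.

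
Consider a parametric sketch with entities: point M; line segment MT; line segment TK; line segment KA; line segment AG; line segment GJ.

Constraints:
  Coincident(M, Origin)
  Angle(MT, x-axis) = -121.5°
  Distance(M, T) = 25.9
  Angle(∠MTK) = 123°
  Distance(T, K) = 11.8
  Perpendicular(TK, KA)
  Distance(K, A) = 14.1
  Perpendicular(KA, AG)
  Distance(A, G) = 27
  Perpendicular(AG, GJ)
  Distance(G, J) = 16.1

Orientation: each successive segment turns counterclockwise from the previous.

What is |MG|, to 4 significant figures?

7.700

The perpendicularity gives KA at right angles to TK, so KA runs at 25.50°; with |KA| = 14.1, A = (4.274, -26.66). KA is perpendicular to AG, so AG runs at 115.5°; with |AG| = 27.0, G = (-7.350, -2.294). Then |MG| = |G − M| = 7.700.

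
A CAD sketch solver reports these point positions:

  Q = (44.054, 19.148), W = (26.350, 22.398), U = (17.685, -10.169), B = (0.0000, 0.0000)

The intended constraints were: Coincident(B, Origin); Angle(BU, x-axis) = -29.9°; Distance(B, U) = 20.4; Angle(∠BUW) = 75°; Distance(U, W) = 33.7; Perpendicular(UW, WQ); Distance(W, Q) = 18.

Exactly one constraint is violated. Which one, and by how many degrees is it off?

Perpendicular(UW, WQ) — off by 4.50°.

B = (0.00, 0.00) ✓; BU at -29.90° ✓; |BU| = 20.40 ✓; ∠BUW = 75.00° ✓; |UW| = 33.70 ✓; ∠(UW, WQ) = 85.50° ✗; |WQ| = 18.00 ✓.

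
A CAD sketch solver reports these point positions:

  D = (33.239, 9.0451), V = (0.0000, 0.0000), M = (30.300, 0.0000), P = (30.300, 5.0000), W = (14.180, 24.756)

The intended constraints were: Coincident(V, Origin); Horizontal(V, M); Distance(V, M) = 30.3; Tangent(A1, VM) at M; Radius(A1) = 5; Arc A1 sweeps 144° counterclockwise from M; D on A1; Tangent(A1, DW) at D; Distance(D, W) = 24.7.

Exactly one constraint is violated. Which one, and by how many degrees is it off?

Tangent(A1, DW) at D — off by 3.50°.

V = (0.00, 0.00) ✓; V.y = 0.00, M.y = 0.00 ✓; |VM| = 30.30 ✓; ∠(PM, MV) = 90.00° ✓; |PM| = 5.000 ✓; bearing(P→D) − bearing(P→M) = 144.0° ✓; |PD| = 5.000 ✓; ∠(PD, DW) = 93.50° ✗; |DW| = 24.70 ✓.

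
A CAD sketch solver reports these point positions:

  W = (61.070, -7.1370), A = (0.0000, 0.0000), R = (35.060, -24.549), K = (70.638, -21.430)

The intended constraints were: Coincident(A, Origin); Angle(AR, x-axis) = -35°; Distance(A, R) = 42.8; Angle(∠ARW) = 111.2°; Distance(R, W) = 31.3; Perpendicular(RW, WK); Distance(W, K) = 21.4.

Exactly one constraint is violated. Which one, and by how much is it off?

Distance(W, K) = 21.4 — off by 4.20.

A = (0.00, 0.00) ✓; AR at -35.00° ✓; |AR| = 42.80 ✓; ∠ARW = 111.2° ✓; |RW| = 31.30 ✓; ∠(RW, WK) = 90.00° ✓; |WK| = 17.20 ✗.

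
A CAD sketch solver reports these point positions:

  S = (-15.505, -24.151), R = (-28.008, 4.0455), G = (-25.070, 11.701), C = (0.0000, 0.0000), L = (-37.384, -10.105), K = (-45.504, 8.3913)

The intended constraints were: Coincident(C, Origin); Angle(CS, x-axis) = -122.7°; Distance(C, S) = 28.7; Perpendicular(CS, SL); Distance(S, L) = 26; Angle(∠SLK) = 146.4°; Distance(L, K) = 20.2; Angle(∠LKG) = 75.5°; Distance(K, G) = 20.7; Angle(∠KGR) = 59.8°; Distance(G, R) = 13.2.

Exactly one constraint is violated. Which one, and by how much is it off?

Distance(G, R) = 13.2 — off by 5.00.

C = (0.00, 0.00) ✓; CS at -122.7° ✓; |CS| = 28.70 ✓; ∠(CS, SL) = 90.00° ✓; |SL| = 26.00 ✓; ∠SLK = 146.4° ✓; |LK| = 20.20 ✓; ∠LKG = 75.50° ✓; |KG| = 20.70 ✓; ∠KGR = 59.80° ✓; |GR| = 8.200 ✗.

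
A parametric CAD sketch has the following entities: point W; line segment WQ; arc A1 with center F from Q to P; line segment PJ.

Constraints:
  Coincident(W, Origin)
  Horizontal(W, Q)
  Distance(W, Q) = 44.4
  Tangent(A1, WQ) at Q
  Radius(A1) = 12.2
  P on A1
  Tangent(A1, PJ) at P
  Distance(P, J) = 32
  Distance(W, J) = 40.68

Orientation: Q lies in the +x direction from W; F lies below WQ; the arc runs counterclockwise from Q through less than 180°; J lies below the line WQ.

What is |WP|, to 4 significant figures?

34.12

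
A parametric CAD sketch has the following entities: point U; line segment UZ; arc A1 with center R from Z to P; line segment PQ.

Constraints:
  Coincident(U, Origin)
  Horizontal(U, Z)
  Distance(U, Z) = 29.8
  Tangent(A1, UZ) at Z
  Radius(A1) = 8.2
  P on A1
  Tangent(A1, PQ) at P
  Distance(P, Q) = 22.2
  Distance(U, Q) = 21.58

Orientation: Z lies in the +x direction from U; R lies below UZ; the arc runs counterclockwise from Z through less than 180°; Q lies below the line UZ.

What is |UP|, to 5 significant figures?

23.776

Checks: |RP| = 8.200 ✓; ∠(RP, PQ) = 90.00° ✓; |PQ| = 22.20 ✓; |UQ| = 21.58 ✓.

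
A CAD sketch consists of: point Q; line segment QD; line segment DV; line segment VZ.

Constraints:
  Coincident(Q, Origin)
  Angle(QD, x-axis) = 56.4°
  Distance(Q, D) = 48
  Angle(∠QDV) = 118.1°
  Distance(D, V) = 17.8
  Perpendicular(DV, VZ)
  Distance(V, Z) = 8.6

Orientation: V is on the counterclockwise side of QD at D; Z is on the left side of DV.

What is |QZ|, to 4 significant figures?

52.64

∠QDV = 118.1°, so DV runs at 56.4° + (180° − 118.1°) = 118.3° from the x-axis; with |DV| = 17.8, V = D + 17.8·(cos 118.3°, sin 118.3°) = (18.12, 55.65). The perpendicularity gives VZ at right angles to DV; with |VZ| = 8.6 on the left of DV, Z = V + 8.6·(-0.8805, -0.4741) = (10.55, 51.58). Then |QZ| = |Z − Q| = 52.64.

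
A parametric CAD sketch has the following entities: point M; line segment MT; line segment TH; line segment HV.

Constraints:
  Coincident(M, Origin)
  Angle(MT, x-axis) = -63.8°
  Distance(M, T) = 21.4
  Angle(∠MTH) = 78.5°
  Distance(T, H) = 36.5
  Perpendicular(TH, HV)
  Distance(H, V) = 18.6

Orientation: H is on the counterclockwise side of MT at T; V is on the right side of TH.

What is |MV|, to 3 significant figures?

51.0

M is at the origin; MT runs at -63.8° with length 21.4, so T = 21.4·(cos -63.8°, sin -63.8°) = (9.45, -19.2). ∠MTH = 78.5°, so TH runs at -63.8° + (180° − 78.5°) = 37.7° from the x-axis; with |TH| = 36.5, H = T + 36.5·(cos 37.7°, sin 37.7°) = (38.3, 3.12). TH ⟂ HV; with |HV| = 18.6 on the right of TH, V = H + 18.6·(0.612, -0.791) = (49.7, -11.6). Then |MV| = |V − M| = 51.0.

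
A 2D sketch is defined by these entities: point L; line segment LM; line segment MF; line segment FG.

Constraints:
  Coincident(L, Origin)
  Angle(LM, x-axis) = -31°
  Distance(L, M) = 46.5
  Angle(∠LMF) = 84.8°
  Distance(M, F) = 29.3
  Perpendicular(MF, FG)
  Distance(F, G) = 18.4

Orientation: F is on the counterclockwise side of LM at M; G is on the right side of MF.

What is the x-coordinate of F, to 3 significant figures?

52.6

L is at the origin; LM runs at -31.0° with length 46.5, so M = 46.5·(cos -31.0°, sin -31.0°) = (39.9, -23.9). ∠LMF = 84.8°, so MF runs at -31.0° + (180° − 84.8°) = 64.2° from the x-axis; with |MF| = 29.3, F = M + 29.3·(cos 64.2°, sin 64.2°) = (52.6, 2.43). So F.x = 52.6.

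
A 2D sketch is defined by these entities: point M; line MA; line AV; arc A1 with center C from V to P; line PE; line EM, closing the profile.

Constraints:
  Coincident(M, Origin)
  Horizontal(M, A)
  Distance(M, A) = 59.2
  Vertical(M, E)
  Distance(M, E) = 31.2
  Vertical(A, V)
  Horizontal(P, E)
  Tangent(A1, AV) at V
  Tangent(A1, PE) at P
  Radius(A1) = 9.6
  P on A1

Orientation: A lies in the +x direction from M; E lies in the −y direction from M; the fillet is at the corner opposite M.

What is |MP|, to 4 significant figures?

58.60

M is at the origin; M and A share the same y with |MA| = 59.2 and A on the +x side, so A = (59.20, 0.000). M and E share the same x with |ME| = 31.2 and E on the −y side, so E = (0.000, -31.20). The virtual corner opposite M is at (59.20, -31.20). A1 meets AV tangentially, so CV is at right angles to AV and A1 meets PE tangentially, so CP is at right angles to PE, with radius 9.6, so the center C sits 9.6 in from both sides at C = (49.60, -21.60). That places the tangent points at V = (59.20, -21.60) on AV and P = (49.60, -31.20) on PE. Then |MP| = |P − M| = 58.60.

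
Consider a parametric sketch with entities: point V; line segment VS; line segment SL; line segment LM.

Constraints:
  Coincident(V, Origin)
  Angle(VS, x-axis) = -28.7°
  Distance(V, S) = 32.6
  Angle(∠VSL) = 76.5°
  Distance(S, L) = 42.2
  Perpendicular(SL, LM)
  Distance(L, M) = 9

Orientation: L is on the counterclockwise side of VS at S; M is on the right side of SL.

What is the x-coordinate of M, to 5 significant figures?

48.344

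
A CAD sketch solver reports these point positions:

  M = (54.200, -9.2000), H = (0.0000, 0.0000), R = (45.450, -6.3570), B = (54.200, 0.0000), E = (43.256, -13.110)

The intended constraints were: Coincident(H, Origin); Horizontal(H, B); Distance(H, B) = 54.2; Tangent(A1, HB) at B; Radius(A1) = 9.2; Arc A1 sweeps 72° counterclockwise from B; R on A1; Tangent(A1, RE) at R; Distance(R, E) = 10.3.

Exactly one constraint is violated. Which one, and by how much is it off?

Distance(R, E) = 10.3 — off by 3.20.

H = (0.00, 0.00) ✓; H.y = 0.00, B.y = 0.00 ✓; |HB| = 54.20 ✓; ∠(MB, BH) = 90.00° ✓; |MB| = 9.200 ✓; bearing(M→R) − bearing(M→B) = 72.00° ✓; |MR| = 9.200 ✓; ∠(MR, RE) = 90.00° ✓; |RE| = 7.100 ✗.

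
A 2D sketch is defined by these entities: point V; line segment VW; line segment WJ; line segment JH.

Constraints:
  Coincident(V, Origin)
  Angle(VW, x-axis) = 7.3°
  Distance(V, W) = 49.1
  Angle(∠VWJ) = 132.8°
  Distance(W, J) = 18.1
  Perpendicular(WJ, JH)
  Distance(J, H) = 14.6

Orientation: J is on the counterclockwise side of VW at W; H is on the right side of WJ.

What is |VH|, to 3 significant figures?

72.2

V is at the origin; VW runs at 7.3° with length 49.1, so W = 49.1·(cos 7.3°, sin 7.3°) = (48.7, 6.24). ∠VWJ = 132.8°, so WJ runs at 7.3° + (180° − 132.8°) = 54.5° from the x-axis; with |WJ| = 18.1, J = W + 18.1·(cos 54.5°, sin 54.5°) = (59.2, 21.0). WJ is perpendicular to JH; with |JH| = 14.6 on the right of WJ, H = J + 14.6·(0.814, -0.581) = (71.1, 12.5). Then |VH| = |H − V| = 72.2.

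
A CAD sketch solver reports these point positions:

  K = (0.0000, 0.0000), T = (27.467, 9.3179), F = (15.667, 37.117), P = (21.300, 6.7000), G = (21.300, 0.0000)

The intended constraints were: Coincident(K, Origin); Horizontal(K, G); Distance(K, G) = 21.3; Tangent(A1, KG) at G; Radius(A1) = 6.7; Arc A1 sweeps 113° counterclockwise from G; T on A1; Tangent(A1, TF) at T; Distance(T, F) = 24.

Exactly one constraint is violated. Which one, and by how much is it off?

Distance(T, F) = 24 — off by 6.20.

K = (0.00, 0.00) ✓; K.y = 0.00, G.y = 0.00 ✓; |KG| = 21.30 ✓; ∠(PG, GK) = 90.00° ✓; |PG| = 6.700 ✓; bearing(P→T) − bearing(P→G) = 113.0° ✓; |PT| = 6.700 ✓; ∠(PT, TF) = 90.00° ✓; |TF| = 30.20 ✗.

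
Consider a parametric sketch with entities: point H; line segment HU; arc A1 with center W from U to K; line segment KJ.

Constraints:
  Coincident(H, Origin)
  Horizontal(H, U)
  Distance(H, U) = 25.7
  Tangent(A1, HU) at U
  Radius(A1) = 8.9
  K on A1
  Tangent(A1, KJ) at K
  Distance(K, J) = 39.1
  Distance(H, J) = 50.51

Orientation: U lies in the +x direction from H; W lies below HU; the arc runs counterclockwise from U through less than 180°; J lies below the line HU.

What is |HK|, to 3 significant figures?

18.9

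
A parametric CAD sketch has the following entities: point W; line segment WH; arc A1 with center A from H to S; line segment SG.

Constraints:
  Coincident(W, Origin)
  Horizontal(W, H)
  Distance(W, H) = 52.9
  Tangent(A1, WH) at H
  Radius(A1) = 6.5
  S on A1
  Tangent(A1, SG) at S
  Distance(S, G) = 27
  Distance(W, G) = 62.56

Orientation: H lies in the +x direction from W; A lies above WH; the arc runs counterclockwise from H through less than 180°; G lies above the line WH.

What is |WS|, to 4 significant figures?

59.75

Checks: |AS| = 6.500 ✓; ∠(AS, SG) = 90.00° ✓; |SG| = 27.00 ✓; |WG| = 62.56 ✓.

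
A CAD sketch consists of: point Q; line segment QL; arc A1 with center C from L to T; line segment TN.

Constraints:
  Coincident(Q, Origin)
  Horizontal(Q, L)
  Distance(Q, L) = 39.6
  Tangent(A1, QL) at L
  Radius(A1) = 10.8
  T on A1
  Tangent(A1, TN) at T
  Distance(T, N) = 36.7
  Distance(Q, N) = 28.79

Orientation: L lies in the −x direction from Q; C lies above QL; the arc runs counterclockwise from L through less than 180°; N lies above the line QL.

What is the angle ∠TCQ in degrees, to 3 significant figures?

31.2°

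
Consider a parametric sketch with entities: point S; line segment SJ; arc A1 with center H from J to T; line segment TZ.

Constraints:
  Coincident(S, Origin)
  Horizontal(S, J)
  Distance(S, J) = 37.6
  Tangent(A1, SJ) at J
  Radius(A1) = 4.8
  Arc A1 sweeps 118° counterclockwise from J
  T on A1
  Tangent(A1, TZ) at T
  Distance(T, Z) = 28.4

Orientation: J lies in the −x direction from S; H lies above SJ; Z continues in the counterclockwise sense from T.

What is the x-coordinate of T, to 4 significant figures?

-33.36

S is at the origin; SJ is horizontal with |SJ| = 37.6 and J on the −x side, so J = (-37.60, 0.000). The tangent condition forces HJ to be normal to SJ, so H = J + (0, 4.8) = (-37.60, 4.800). On A1, J sits at bearing -90° from H; a 118° counterclockwise sweep puts T at bearing 28°, so T = H + 4.8·(cos 28°, sin 28°) = (-33.36, 7.053). So T.x = -33.36.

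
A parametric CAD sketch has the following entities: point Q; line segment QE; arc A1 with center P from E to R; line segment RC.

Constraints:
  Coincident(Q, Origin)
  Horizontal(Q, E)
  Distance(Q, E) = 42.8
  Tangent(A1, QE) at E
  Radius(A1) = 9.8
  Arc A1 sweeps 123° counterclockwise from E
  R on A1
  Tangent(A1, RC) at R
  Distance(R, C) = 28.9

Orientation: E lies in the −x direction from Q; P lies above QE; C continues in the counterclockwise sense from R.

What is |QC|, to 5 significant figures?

63.895

On A1, E sits at bearing -90° from P; a 123° counterclockwise sweep puts R at bearing 33°, so R = P + 9.8·(cos 33°, sin 33°) = (-34.581, 15.137). Since A1 is tangent to RC there, PR ⟂ RC, so RC runs along (−sin 33°, cos 33°); with |RC| = 28.9, C = (-50.321, 39.375). Then |QC| = |C − Q| = 63.895.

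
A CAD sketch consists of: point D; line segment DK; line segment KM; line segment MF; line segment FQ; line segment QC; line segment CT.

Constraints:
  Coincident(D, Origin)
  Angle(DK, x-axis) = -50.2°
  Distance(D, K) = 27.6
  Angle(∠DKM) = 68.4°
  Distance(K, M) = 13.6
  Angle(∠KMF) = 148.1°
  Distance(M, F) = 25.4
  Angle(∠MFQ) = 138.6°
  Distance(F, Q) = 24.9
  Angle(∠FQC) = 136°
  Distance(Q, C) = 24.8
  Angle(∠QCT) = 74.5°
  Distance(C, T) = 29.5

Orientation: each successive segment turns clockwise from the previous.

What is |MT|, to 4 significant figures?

39.50

D is at the origin; DK runs at -50.2° with length 27.6, so K = (17.67, -21.20). ∠DKM = 68.4° gives KM at -161.8° from the x-axis; with |KM| = 13.6, M = (4.747, -25.45). ∠KMF = 148.1° gives MF at 166.3° from the x-axis; with |MF| = 25.4, F = (-19.93, -19.44). ∠MFQ = 138.6° gives FQ at 124.9° from the x-axis; with |FQ| = 24.9, Q = (-34.18, 0.9851). ∠FQC = 136.0° gives QC at 80.90° from the x-axis; with |QC| = 24.8, C = (-30.25, 25.47). ∠QCT = 74.5° gives CT at -24.60° from the x-axis; with |CT| = 29.5, T = (-3.432, 13.19). Then |MT| = |T − M| = 39.50.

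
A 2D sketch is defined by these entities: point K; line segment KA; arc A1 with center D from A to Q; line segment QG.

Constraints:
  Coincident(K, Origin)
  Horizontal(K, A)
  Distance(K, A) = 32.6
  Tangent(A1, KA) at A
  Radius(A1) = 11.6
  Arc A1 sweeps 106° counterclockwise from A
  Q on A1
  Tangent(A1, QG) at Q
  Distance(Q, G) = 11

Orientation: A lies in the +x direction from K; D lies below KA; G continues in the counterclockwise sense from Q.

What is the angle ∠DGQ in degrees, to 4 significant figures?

46.52°

K is at the origin; K and A share the same y with |KA| = 32.6 and A on the +x side, so A = (32.60, 0.000). Since A1 is tangent to KA there, DA ⟂ KA, so D = A + (0, -11.6) = (32.60, -11.60). On A1, A sits at bearing 90° from D; a 106° counterclockwise sweep puts Q at bearing 196°, so Q = D + 11.6·(cos 196°, sin 196°) = (21.45, -14.80). Tangency of A1 to QG means the radius DQ is perpendicular to QG, so QG runs along (−sin 196°, cos 196°); with |QG| = 11.0, G = (24.48, -25.37). Then cos ∠DGQ = GD·GQ / (|GD||GQ|), giving 46.52°.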